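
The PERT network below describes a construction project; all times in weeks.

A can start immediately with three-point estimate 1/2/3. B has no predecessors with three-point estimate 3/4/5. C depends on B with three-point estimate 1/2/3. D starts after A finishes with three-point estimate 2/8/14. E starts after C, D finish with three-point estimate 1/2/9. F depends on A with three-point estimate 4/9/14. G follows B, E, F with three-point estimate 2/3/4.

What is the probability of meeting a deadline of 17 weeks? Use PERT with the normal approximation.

te_A = (1 + 4·2 + 3)/6 = 12/6 = 2; σ²_A = ((3−1)/6)² = 0.111
te_B = (3 + 4·4 + 5)/6 = 24/6 = 4; σ²_B = ((5−3)/6)² = 0.111
te_C = (1 + 4·2 + 3)/6 = 12/6 = 2; σ²_C = ((3−1)/6)² = 0.111
te_D = (2 + 4·8 + 14)/6 = 48/6 = 8; σ²_D = ((14−2)/6)² = 4.000
te_E = (1 + 4·2 + 9)/6 = 18/6 = 3; σ²_E = ((9−1)/6)² = 1.778
te_F = (4 + 4·9 + 14)/6 = 54/6 = 9; σ²_F = ((14−4)/6)² = 2.778
te_G = (2 + 4·3 + 4)/6 = 18/6 = 3; σ²_G = ((4−2)/6)² = 0.111

Forward pass:
ES_A = 0; EF_A = 2
ES_B = 0; EF_B = 4
ES_C = 4; EF_C = 4+2 = 6
ES_D = 2; EF_D = 2+8 = 10
ES_E = max(EF_C=6, EF_D=10) = 10; EF_E = 10+3 = 13
ES_F = 2; EF_F = 2+9 = 11
ES_G = max(EF_B=4, EF_E=13, EF_F=11) = 13; EF_G = 13+3 = 16
Expected project duration μ = 16 weeks. Critical path: A → D → E → G.

Variance along critical path = 0.111 + 4.000 + 1.778 + 0.111 = 6.000; σ = √6.000 = 2.449 weeks.
Z = (17 − 16) / 2.449 = 0.408
P(T ≤ 17) = Φ(0.408) ≈ 0.658

0.658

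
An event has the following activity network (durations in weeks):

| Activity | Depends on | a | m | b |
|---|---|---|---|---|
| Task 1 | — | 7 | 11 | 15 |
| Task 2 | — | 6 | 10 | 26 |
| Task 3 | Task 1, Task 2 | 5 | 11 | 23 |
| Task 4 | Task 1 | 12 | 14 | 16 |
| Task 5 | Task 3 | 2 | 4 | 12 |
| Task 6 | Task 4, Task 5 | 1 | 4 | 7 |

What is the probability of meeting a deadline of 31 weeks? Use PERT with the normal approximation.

0.341

te_Task 1 = (7 + 4·11 + 15)/6 = 66/6 = 11; σ²_Task 1 = ((15−7)/6)² = 1.778
te_Task 2 = (6 + 4·10 + 26)/6 = 72/6 = 12; σ²_Task 2 = ((26−6)/6)² = 11.111
te_Task 3 = (5 + 4·11 + 23)/6 = 72/6 = 12; σ²_Task 3 = ((23−5)/6)² = 9.000
te_Task 4 = (12 + 4·14 + 16)/6 = 84/6 = 14; σ²_Task 4 = ((16−12)/6)² = 0.444
te_Task 5 = (2 + 4·4 + 12)/6 = 30/6 = 5; σ²_Task 5 = ((12−2)/6)² = 2.778
te_Task 6 = (1 + 4·4 + 7)/6 = 24/6 = 4; σ²_Task 6 = ((7−1)/6)² = 1.000

Forward pass:
ES_Task 1 = 0; EF_Task 1 = 11
ES_Task 2 = 0; EF_Task 2 = 12
ES_Task 3 = max(EF_Task 1=11, EF_Task 2=12) = 12; EF_Task 3 = 12+12 = 24
ES_Task 4 = 11; EF_Task 4 = 11+14 = 25
ES_Task 5 = 24; EF_Task 5 = 24+5 = 29
ES_Task 6 = max(EF_Task 4=25, EF_Task 5=29) = 29; EF_Task 6 = 29+4 = 33
Expected project duration μ = 33 weeks. Critical path: Task 2 → Task 3 → Task 5 → Task 6.

Variance along critical path = 11.111 + 9.000 + 2.778 + 1.000 = 23.889; σ = √23.889 = 4.888 weeks.
Z = (31 − 33) / 4.888 = -0.409
P(T ≤ 31) = Φ(-0.409) ≈ 0.341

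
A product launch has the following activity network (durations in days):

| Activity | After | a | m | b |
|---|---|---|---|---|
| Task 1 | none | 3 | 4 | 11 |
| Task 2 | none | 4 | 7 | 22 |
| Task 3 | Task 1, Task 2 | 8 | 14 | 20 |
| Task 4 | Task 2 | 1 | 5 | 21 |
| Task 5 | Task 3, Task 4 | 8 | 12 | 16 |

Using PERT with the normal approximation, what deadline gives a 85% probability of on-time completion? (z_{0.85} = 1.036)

te_Task 1 = (3 + 4·4 + 11)/6 = 30/6 = 5; σ²_Task 1 = ((11−3)/6)² = 1.778
te_Task 2 = (4 + 4·7 + 22)/6 = 54/6 = 9; σ²_Task 2 = ((22−4)/6)² = 9.000
te_Task 3 = (8 + 4·14 + 20)/6 = 84/6 = 14; σ²_Task 3 = ((20−8)/6)² = 4.000
te_Task 4 = (1 + 4·5 + 21)/6 = 42/6 = 7; σ²_Task 4 = ((21−1)/6)² = 11.111
te_Task 5 = (8 + 4·12 + 16)/6 = 72/6 = 12; σ²_Task 5 = ((16−8)/6)² = 1.778

Forward pass:
ES_Task 1 = 0; EF_Task 1 = 5
ES_Task 2 = 0; EF_Task 2 = 9
ES_Task 3 = max(EF_Task 1=5, EF_Task 2=9) = 9; EF_Task 3 = 9+14 = 23
ES_Task 4 = 9; EF_Task 4 = 9+7 = 16
ES_Task 5 = max(EF_Task 3=23, EF_Task 4=16) = 23; EF_Task 5 = 23+12 = 35
Expected project duration μ = 35 days. Critical path: Task 2 → Task 3 → Task 5.

Variance along critical path = 9.000 + 4.000 + 1.778 = 14.778; σ = 3.844 days.
D = μ + z·σ = 35 + 1.036·3.844 = 39.0 days

39.0 days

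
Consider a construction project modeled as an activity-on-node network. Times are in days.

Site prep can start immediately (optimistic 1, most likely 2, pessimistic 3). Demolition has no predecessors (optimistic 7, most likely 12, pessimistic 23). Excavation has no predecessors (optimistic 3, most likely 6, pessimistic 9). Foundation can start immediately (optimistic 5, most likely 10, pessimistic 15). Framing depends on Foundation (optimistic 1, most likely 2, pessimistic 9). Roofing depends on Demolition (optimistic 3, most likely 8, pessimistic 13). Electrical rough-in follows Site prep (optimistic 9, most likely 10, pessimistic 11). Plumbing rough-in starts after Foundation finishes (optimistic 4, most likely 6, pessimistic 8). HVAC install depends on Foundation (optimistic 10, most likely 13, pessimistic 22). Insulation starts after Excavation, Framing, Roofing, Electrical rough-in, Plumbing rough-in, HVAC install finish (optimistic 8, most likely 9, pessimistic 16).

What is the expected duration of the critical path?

te_Site prep = (1 + 4·2 + 3)/6 = 12/6 = 2
te_Demolition = (7 + 4·12 + 23)/6 = 78/6 = 13
te_Excavation = (3 + 4·6 + 9)/6 = 36/6 = 6
te_Foundation = (5 + 4·10 + 15)/6 = 60/6 = 10
te_Framing = (1 + 4·2 + 9)/6 = 18/6 = 3
te_Roofing = (3 + 4·8 + 13)/6 = 48/6 = 8
te_Electrical rough-in = (9 + 4·10 + 11)/6 = 60/6 = 10
te_Plumbing rough-in = (4 + 4·6 + 8)/6 = 36/6 = 6
te_HVAC install = (10 + 4·13 + 22)/6 = 84/6 = 14
te_Insulation = (8 + 4·9 + 16)/6 = 60/6 = 10

Forward pass:
ES_Site prep = 0; EF_Site prep = 2
ES_Demolition = 0; EF_Demolition = 13
ES_Excavation = 0; EF_Excavation = 6
ES_Foundation = 0; EF_Foundation = 10
ES_Framing = 10; EF_Framing = 10+3 = 13
ES_Roofing = 13; EF_Roofing = 13+8 = 21
ES_Electrical rough-in = 2; EF_Electrical rough-in = 2+10 = 12
ES_Plumbing rough-in = 10; EF_Plumbing rough-in = 10+6 = 16
ES_HVAC install = 10; EF_HVAC install = 10+14 = 24
ES_Insulation = max(EF_Excavation=6, EF_Framing=13, EF_Roofing=21, EF_Electrical rough-in=12, EF_Plumbing rough-in=16, EF_HVAC install=24) = 24; EF_Insulation = 24+10 = 34
Expected project duration μ = 34 days. Critical path: Foundation → HVAC install → Insulation.

34 days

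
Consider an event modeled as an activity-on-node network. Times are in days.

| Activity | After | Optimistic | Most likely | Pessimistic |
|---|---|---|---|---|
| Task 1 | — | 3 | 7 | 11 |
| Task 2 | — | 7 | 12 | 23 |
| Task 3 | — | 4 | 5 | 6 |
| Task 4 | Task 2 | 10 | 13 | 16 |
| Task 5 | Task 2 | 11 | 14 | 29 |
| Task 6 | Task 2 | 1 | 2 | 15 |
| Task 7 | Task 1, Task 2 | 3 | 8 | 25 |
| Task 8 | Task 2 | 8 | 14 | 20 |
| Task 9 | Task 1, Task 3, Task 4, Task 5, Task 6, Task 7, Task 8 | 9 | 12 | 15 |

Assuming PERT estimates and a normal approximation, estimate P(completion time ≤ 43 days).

te_Task 1 = (3 + 4·7 + 11)/6 = 42/6 = 7; σ²_Task 1 = ((11−3)/6)² = 1.778
te_Task 2 = (7 + 4·12 + 23)/6 = 78/6 = 13; σ²_Task 2 = ((23−7)/6)² = 7.111
te_Task 3 = (4 + 4·5 + 6)/6 = 30/6 = 5; σ²_Task 3 = ((6−4)/6)² = 0.111
te_Task 4 = (10 + 4·13 + 16)/6 = 78/6 = 13; σ²_Task 4 = ((16−10)/6)² = 1.000
te_Task 5 = (11 + 4·14 + 29)/6 = 96/6 = 16; σ²_Task 5 = ((29−11)/6)² = 9.000
te_Task 6 = (1 + 4·2 + 15)/6 = 24/6 = 4; σ²_Task 6 = ((15−1)/6)² = 5.444
te_Task 7 = (3 + 4·8 + 25)/6 = 60/6 = 10; σ²_Task 7 = ((25−3)/6)² = 13.444
te_Task 8 = (8 + 4·14 + 20)/6 = 84/6 = 14; σ²_Task 8 = ((20−8)/6)² = 4.000
te_Task 9 = (9 + 4·12 + 15)/6 = 72/6 = 12; σ²_Task 9 = ((15−9)/6)² = 1.000

Forward pass:
ES_Task 1 = 0; EF_Task 1 = 7
ES_Task 2 = 0; EF_Task 2 = 13
ES_Task 3 = 0; EF_Task 3 = 5
ES_Task 4 = 13; EF_Task 4 = 13+13 = 26
ES_Task 5 = 13; EF_Task 5 = 13+16 = 29
ES_Task 6 = 13; EF_Task 6 = 13+4 = 17
ES_Task 7 = max(EF_Task 1=7, EF_Task 2=13) = 13; EF_Task 7 = 13+10 = 23
ES_Task 8 = 13; EF_Task 8 = 13+14 = 27
ES_Task 9 = max(EF_Task 1=7, EF_Task 3=5, EF_Task 4=26, EF_Task 5=29, EF_Task 6=17, EF_Task 7=23, EF_Task 8=27) = 29; EF_Task 9 = 29+12 = 41
Expected project duration μ = 41 days. Critical path: Task 2 → Task 5 → Task 9.

Variance along critical path = 7.111 + 9.000 + 1.000 = 17.111; σ = √17.111 = 4.137 days.
Z = (43 − 41) / 4.137 = 0.483
P(T ≤ 43) = Φ(0.483) ≈ 0.686

0.686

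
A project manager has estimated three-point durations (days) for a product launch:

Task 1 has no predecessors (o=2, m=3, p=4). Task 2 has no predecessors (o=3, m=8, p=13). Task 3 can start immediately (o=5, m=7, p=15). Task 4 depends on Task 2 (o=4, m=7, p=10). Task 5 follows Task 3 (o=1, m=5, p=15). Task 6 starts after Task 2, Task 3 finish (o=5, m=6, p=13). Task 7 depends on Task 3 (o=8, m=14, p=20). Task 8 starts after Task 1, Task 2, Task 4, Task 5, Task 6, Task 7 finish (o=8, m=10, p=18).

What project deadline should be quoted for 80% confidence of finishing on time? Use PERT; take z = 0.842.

te_Task 1 = (2 + 4·3 + 4)/6 = 18/6 = 3; σ²_Task 1 = ((4−2)/6)² = 0.111
te_Task 2 = (3 + 4·8 + 13)/6 = 48/6 = 8; σ²_Task 2 = ((13−3)/6)² = 2.778
te_Task 3 = (5 + 4·7 + 15)/6 = 48/6 = 8; σ²_Task 3 = ((15−5)/6)² = 2.778
te_Task 4 = (4 + 4·7 + 10)/6 = 42/6 = 7; σ²_Task 4 = ((10−4)/6)² = 1.000
te_Task 5 = (1 + 4·5 + 15)/6 = 36/6 = 6; σ²_Task 5 = ((15−1)/6)² = 5.444
te_Task 6 = (5 + 4·6 + 13)/6 = 42/6 = 7; σ²_Task 6 = ((13−5)/6)² = 1.778
te_Task 7 = (8 + 4·14 + 20)/6 = 84/6 = 14; σ²_Task 7 = ((20−8)/6)² = 4.000
te_Task 8 = (8 + 4·10 + 18)/6 = 66/6 = 11; σ²_Task 8 = ((18−8)/6)² = 2.778

Forward pass:
ES_Task 1 = 0; EF_Task 1 = 3
ES_Task 2 = 0; EF_Task 2 = 8
ES_Task 3 = 0; EF_Task 3 = 8
ES_Task 4 = 8; EF_Task 4 = 8+7 = 15
ES_Task 5 = 8; EF_Task 5 = 8+6 = 14
ES_Task 6 = max(EF_Task 2=8, EF_Task 3=8) = 8; EF_Task 6 = 8+7 = 15
ES_Task 7 = 8; EF_Task 7 = 8+14 = 22
ES_Task 8 = max(EF_Task 1=3, EF_Task 2=8, EF_Task 4=15, EF_Task 5=14, EF_Task 6=15, EF_Task 7=22) = 22; EF_Task 8 = 22+11 = 33
Expected project duration μ = 33 days. Critical path: Task 3 → Task 7 → Task 8.

Variance along critical path = 2.778 + 4.000 + 2.778 = 9.556; σ = 3.091 days.
D = μ + z·σ = 33 + 0.842·3.091 = 35.6 days

35.6 days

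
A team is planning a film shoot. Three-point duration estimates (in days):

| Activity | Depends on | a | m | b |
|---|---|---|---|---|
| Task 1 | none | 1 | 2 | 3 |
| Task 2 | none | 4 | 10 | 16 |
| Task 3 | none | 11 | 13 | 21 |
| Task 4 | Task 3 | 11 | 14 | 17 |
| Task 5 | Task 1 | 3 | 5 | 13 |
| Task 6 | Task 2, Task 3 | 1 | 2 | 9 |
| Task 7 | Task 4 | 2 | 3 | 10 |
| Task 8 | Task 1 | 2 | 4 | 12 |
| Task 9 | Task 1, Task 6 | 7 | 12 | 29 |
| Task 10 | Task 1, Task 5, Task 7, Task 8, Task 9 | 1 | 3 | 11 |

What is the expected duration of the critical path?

36 days

te_Task 1 = (1 + 4·2 + 3)/6 = 12/6 = 2
te_Task 2 = (4 + 4·10 + 16)/6 = 60/6 = 10
te_Task 3 = (11 + 4·13 + 21)/6 = 84/6 = 14
te_Task 4 = (11 + 4·14 + 17)/6 = 84/6 = 14
te_Task 5 = (3 + 4·5 + 13)/6 = 36/6 = 6
te_Task 6 = (1 + 4·2 + 9)/6 = 18/6 = 3
te_Task 7 = (2 + 4·3 + 10)/6 = 24/6 = 4
te_Task 8 = (2 + 4·4 + 12)/6 = 30/6 = 5
te_Task 9 = (7 + 4·12 + 29)/6 = 84/6 = 14
te_Task 10 = (1 + 4·3 + 11)/6 = 24/6 = 4

Forward pass:
ES_Task 1 = 0; EF_Task 1 = 2
ES_Task 2 = 0; EF_Task 2 = 10
ES_Task 3 = 0; EF_Task 3 = 14
ES_Task 4 = 14; EF_Task 4 = 14+14 = 28
ES_Task 5 = 2; EF_Task 5 = 2+6 = 8
ES_Task 6 = max(EF_Task 2=10, EF_Task 3=14) = 14; EF_Task 6 = 14+3 = 17
ES_Task 7 = 28; EF_Task 7 = 28+4 = 32
ES_Task 8 = 2; EF_Task 8 = 2+5 = 7
ES_Task 9 = max(EF_Task 1=2, EF_Task 6=17) = 17; EF_Task 9 = 17+14 = 31
ES_Task 10 = max(EF_Task 1=2, EF_Task 5=8, EF_Task 7=32, EF_Task 8=7, EF_Task 9=31) = 32; EF_Task 10 = 32+4 = 36
Expected project duration μ = 36 days. Critical path: Task 3 → Task 4 → Task 7 → Task 10.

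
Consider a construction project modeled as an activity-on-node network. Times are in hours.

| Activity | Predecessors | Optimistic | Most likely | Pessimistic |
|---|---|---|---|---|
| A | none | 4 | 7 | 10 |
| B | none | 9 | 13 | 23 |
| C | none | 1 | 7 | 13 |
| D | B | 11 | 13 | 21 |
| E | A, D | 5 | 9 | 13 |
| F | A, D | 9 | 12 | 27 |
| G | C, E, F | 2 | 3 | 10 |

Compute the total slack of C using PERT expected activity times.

35 hours

te_A = (4 + 4·7 + 10)/6 = 42/6 = 7
te_B = (9 + 4·13 + 23)/6 = 84/6 = 14
te_C = (1 + 4·7 + 13)/6 = 42/6 = 7
te_D = (11 + 4·13 + 21)/6 = 84/6 = 14
te_E = (5 + 4·9 + 13)/6 = 54/6 = 9
te_F = (9 + 4·12 + 27)/6 = 84/6 = 14
te_G = (2 + 4·3 + 10)/6 = 24/6 = 4

Forward pass:
ES_A = 0; EF_A = 7
ES_B = 0; EF_B = 14
ES_C = 0; EF_C = 7
ES_D = 14; EF_D = 14+14 = 28
ES_E = max(EF_A=7, EF_D=28) = 28; EF_E = 28+9 = 37
ES_F = max(EF_A=7, EF_D=28) = 28; EF_F = 28+14 = 42
ES_G = max(EF_C=7, EF_E=37, EF_F=42) = 42; EF_G = 42+4 = 46
Expected project duration μ = 46 hours. Critical path: B → D → F → G.

Backward pass:
LF_G = 46; LS_G = 46−4 = 42
LF_F = LS_G = 42; LS_F = 42−14 = 28
LF_E = LS_G = 42; LS_E = 42−9 = 33
LF_D = min(LS_E=33, LS_F=28) = 28; LS_D = 28−14 = 14
LF_C = LS_G = 42; LS_C = 42−7 = 35
LF_B = LS_D = 14; LS_B = 14−14 = 0
LF_A = min(LS_E=33, LS_F=28) = 28; LS_A = 28−7 = 21
Slack_C = LS_C − ES_C = 35 − 0 = 35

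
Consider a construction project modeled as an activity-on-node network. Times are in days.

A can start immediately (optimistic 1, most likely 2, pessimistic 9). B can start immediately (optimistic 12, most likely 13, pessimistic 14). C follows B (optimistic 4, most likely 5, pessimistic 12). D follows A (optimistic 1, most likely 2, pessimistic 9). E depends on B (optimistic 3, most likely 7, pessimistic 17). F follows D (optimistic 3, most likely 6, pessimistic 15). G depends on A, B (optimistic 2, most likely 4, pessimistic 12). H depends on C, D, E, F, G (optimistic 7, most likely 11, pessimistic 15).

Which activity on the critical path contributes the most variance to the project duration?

E

te_A = (1 + 4·2 + 9)/6 = 18/6 = 3; σ²_A = ((9−1)/6)² = 1.778
te_B = (12 + 4·13 + 14)/6 = 78/6 = 13; σ²_B = ((14−12)/6)² = 0.111
te_C = (4 + 4·5 + 12)/6 = 36/6 = 6; σ²_C = ((12−4)/6)² = 1.778
te_D = (1 + 4·2 + 9)/6 = 18/6 = 3; σ²_D = ((9−1)/6)² = 1.778
te_E = (3 + 4·7 + 17)/6 = 48/6 = 8; σ²_E = ((17−3)/6)² = 5.444
te_F = (3 + 4·6 + 15)/6 = 42/6 = 7; σ²_F = ((15−3)/6)² = 4.000
te_G = (2 + 4·4 + 12)/6 = 30/6 = 5; σ²_G = ((12−2)/6)² = 2.778
te_H = (7 + 4·11 + 15)/6 = 66/6 = 11; σ²_H = ((15−7)/6)² = 1.778

Forward pass:
ES_A = 0; EF_A = 3
ES_B = 0; EF_B = 13
ES_C = 13; EF_C = 13+6 = 19
ES_D = 3; EF_D = 3+3 = 6
ES_E = 13; EF_E = 13+8 = 21
ES_F = 6; EF_F = 6+7 = 13
ES_G = max(EF_A=3, EF_B=13) = 13; EF_G = 13+5 = 18
ES_H = max(EF_C=19, EF_D=6, EF_E=21, EF_F=13, EF_G=18) = 21; EF_H = 21+11 = 32
Expected project duration μ = 32 days. Critical path: B → E → H.

Variances on critical path: σ²_B=0.111, σ²_E=5.444, σ²_H=1.778.
Largest is σ²_E = 5.444.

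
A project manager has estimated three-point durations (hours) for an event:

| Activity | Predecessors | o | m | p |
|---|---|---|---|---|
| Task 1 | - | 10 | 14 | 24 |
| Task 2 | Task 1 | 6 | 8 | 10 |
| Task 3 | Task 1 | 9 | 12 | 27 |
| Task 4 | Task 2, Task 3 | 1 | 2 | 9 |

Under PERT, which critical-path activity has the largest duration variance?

Task 3

te_Task 1 = (10 + 4·14 + 24)/6 = 90/6 = 15; σ²_Task 1 = ((24−10)/6)² = 5.444
te_Task 2 = (6 + 4·8 + 10)/6 = 48/6 = 8; σ²_Task 2 = ((10−6)/6)² = 0.444
te_Task 3 = (9 + 4·12 + 27)/6 = 84/6 = 14; σ²_Task 3 = ((27−9)/6)² = 9.000
te_Task 4 = (1 + 4·2 + 9)/6 = 18/6 = 3; σ²_Task 4 = ((9−1)/6)² = 1.778

Forward pass:
ES_Task 1 = 0; EF_Task 1 = 15
ES_Task 2 = 15; EF_Task 2 = 15+8 = 23
ES_Task 3 = 15; EF_Task 3 = 15+14 = 29
ES_Task 4 = max(EF_Task 2=23, EF_Task 3=29) = 29; EF_Task 4 = 29+3 = 32
Expected project duration μ = 32 hours. Critical path: Task 1 → Task 3 → Task 4.

Variances on critical path: σ²_Task 1=5.444, σ²_Task 3=9.000, σ²_Task 4=1.778.
Largest is σ²_Task 3 = 9.000.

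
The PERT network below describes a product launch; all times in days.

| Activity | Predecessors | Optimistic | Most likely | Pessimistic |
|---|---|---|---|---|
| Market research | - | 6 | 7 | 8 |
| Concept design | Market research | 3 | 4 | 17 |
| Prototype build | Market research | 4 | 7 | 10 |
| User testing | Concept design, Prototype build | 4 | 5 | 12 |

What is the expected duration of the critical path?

20 days

te_Market research = (6 + 4·7 + 8)/6 = 42/6 = 7
te_Concept design = (3 + 4·4 + 17)/6 = 36/6 = 6
te_Prototype build = (4 + 4·7 + 10)/6 = 42/6 = 7
te_User testing = (4 + 4·5 + 12)/6 = 36/6 = 6

Forward pass:
ES_Market research = 0; EF_Market research = 7
ES_Concept design = 7; EF_Concept design = 7+6 = 13
ES_Prototype build = 7; EF_Prototype build = 7+7 = 14
ES_User testing = max(EF_Concept design=13, EF_Prototype build=14) = 14; EF_User testing = 14+6 = 20
Expected project duration μ = 20 days. Critical path: Market research → Prototype build → User testing.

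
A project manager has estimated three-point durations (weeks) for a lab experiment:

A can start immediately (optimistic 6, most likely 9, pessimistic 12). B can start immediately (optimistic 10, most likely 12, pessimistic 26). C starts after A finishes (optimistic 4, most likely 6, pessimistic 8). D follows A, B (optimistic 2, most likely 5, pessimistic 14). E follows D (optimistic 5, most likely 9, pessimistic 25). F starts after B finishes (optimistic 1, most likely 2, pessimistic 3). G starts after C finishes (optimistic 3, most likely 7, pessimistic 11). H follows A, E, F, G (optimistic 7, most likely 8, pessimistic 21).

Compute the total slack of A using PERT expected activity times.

5 weeks

te_A = (6 + 4·9 + 12)/6 = 54/6 = 9
te_B = (10 + 4·12 + 26)/6 = 84/6 = 14
te_C = (4 + 4·6 + 8)/6 = 36/6 = 6
te_D = (2 + 4·5 + 14)/6 = 36/6 = 6
te_E = (5 + 4·9 + 25)/6 = 66/6 = 11
te_F = (1 + 4·2 + 3)/6 = 12/6 = 2
te_G = (3 + 4·7 + 11)/6 = 42/6 = 7
te_H = (7 + 4·8 + 21)/6 = 60/6 = 10

Forward pass:
ES_A = 0; EF_A = 9
ES_B = 0; EF_B = 14
ES_C = 9; EF_C = 9+6 = 15
ES_D = max(EF_A=9, EF_B=14) = 14; EF_D = 14+6 = 20
ES_E = 20; EF_E = 20+11 = 31
ES_F = 14; EF_F = 14+2 = 16
ES_G = 15; EF_G = 15+7 = 22
ES_H = max(EF_A=9, EF_E=31, EF_F=16, EF_G=22) = 31; EF_H = 31+10 = 41
Expected project duration μ = 41 weeks. Critical path: B → D → E → H.

Backward pass:
LF_H = 41; LS_H = 41−10 = 31
LF_G = LS_H = 31; LS_G = 31−7 = 24
LF_F = LS_H = 31; LS_F = 31−2 = 29
LF_E = LS_H = 31; LS_E = 31−11 = 20
LF_D = LS_E = 20; LS_D = 20−6 = 14
LF_C = LS_G = 24; LS_C = 24−6 = 18
LF_B = min(LS_D=14, LS_F=29) = 14; LS_B = 14−14 = 0
LF_A = min(LS_C=18, LS_D=14, LS_H=31) = 14; LS_A = 14−9 = 5
Slack_A = LS_A − ES_A = 5 − 0 = 5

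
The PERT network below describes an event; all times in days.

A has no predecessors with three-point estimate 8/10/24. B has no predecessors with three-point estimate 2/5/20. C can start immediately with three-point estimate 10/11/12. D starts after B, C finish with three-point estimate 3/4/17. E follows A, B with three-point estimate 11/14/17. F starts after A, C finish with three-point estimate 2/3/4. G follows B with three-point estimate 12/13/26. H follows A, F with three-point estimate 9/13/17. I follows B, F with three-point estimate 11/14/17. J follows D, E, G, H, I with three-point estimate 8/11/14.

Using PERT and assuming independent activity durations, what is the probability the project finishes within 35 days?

te_A = (8 + 4·10 + 24)/6 = 72/6 = 12; σ²_A = ((24−8)/6)² = 7.111
te_B = (2 + 4·5 + 20)/6 = 42/6 = 7; σ²_B = ((20−2)/6)² = 9.000
te_C = (10 + 4·11 + 12)/6 = 66/6 = 11; σ²_C = ((12−10)/6)² = 0.111
te_D = (3 + 4·4 + 17)/6 = 36/6 = 6; σ²_D = ((17−3)/6)² = 5.444
te_E = (11 + 4·14 + 17)/6 = 84/6 = 14; σ²_E = ((17−11)/6)² = 1.000
te_F = (2 + 4·3 + 4)/6 = 18/6 = 3; σ²_F = ((4−2)/6)² = 0.111
te_G = (12 + 4·13 + 26)/6 = 90/6 = 15; σ²_G = ((26−12)/6)² = 5.444
te_H = (9 + 4·13 + 17)/6 = 78/6 = 13; σ²_H = ((17−9)/6)² = 1.778
te_I = (11 + 4·14 + 17)/6 = 84/6 = 14; σ²_I = ((17−11)/6)² = 1.000
te_J = (8 + 4·11 + 14)/6 = 66/6 = 11; σ²_J = ((14−8)/6)² = 1.000

Forward pass:
ES_A = 0; EF_A = 12
ES_B = 0; EF_B = 7
ES_C = 0; EF_C = 11
ES_D = max(EF_B=7, EF_C=11) = 11; EF_D = 11+6 = 17
ES_E = max(EF_A=12, EF_B=7) = 12; EF_E = 12+14 = 26
ES_F = max(EF_A=12, EF_C=11) = 12; EF_F = 12+3 = 15
ES_G = 7; EF_G = 7+15 = 22
ES_H = max(EF_A=12, EF_F=15) = 15; EF_H = 15+13 = 28
ES_I = max(EF_B=7, EF_F=15) = 15; EF_I = 15+14 = 29
ES_J = max(EF_D=17, EF_E=26, EF_G=22, EF_H=28, EF_I=29) = 29; EF_J = 29+11 = 40
Expected project duration μ = 40 days. Critical path: A → F → I → J.

Variance along critical path = 7.111 + 0.111 + 1.000 + 1.000 = 9.222; σ = √9.222 = 3.037 days.
Z = (35 − 40) / 3.037 = -1.646
P(T ≤ 35) = Φ(-1.646) ≈ 0.050

0.050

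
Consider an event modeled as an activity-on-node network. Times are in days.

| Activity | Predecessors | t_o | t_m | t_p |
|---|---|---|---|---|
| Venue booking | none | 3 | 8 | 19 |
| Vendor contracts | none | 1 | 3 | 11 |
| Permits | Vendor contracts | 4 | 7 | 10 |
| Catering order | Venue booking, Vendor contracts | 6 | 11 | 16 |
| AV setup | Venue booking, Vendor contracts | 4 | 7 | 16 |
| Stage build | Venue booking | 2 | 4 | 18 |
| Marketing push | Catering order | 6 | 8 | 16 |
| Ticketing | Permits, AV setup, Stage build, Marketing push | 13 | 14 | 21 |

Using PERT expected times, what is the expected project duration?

44 days

te_Venue booking = (3 + 4·8 + 19)/6 = 54/6 = 9
te_Vendor contracts = (1 + 4·3 + 11)/6 = 24/6 = 4
te_Permits = (4 + 4·7 + 10)/6 = 42/6 = 7
te_Catering order = (6 + 4·11 + 16)/6 = 66/6 = 11
te_AV setup = (4 + 4·7 + 16)/6 = 48/6 = 8
te_Stage build = (2 + 4·4 + 18)/6 = 36/6 = 6
te_Marketing push = (6 + 4·8 + 16)/6 = 54/6 = 9
te_Ticketing = (13 + 4·14 + 21)/6 = 90/6 = 15

Forward pass:
ES_Venue booking = 0; EF_Venue booking = 9
ES_Vendor contracts = 0; EF_Vendor contracts = 4
ES_Permits = 4; EF_Permits = 4+7 = 11
ES_Catering order = max(EF_Venue booking=9, EF_Vendor contracts=4) = 9; EF_Catering order = 9+11 = 20
ES_AV setup = max(EF_Venue booking=9, EF_Vendor contracts=4) = 9; EF_AV setup = 9+8 = 17
ES_Stage build = 9; EF_Stage build = 9+6 = 15
ES_Marketing push = 20; EF_Marketing push = 20+9 = 29
ES_Ticketing = max(EF_Permits=11, EF_AV setup=17, EF_Stage build=15, EF_Marketing push=29) = 29; EF_Ticketing = 29+15 = 44
Expected project duration μ = 44 days. Critical path: Venue booking → Catering order → Marketing push → Ticketing.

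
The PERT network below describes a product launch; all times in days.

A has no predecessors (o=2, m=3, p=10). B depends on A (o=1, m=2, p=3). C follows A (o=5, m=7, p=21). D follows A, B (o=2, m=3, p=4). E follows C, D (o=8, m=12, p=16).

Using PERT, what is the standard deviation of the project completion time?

3.27 days

te_A = (2 + 4·3 + 10)/6 = 24/6 = 4; σ²_A = ((10−2)/6)² = 1.778
te_B = (1 + 4·2 + 3)/6 = 12/6 = 2; σ²_B = ((3−1)/6)² = 0.111
te_C = (5 + 4·7 + 21)/6 = 54/6 = 9; σ²_C = ((21−5)/6)² = 7.111
te_D = (2 + 4·3 + 4)/6 = 18/6 = 3; σ²_D = ((4−2)/6)² = 0.111
te_E = (8 + 4·12 + 16)/6 = 72/6 = 12; σ²_E = ((16−8)/6)² = 1.778

Forward pass:
ES_A = 0; EF_A = 4
ES_B = 4; EF_B = 4+2 = 6
ES_C = 4; EF_C = 4+9 = 13
ES_D = max(EF_A=4, EF_B=6) = 6; EF_D = 6+3 = 9
ES_E = max(EF_C=13, EF_D=9) = 13; EF_E = 13+12 = 25
Expected project duration μ = 25 days. Critical path: A → C → E.

Variance along critical path = 1.778 + 7.111 + 1.778 = 10.667
σ = √10.667 = 3.266 days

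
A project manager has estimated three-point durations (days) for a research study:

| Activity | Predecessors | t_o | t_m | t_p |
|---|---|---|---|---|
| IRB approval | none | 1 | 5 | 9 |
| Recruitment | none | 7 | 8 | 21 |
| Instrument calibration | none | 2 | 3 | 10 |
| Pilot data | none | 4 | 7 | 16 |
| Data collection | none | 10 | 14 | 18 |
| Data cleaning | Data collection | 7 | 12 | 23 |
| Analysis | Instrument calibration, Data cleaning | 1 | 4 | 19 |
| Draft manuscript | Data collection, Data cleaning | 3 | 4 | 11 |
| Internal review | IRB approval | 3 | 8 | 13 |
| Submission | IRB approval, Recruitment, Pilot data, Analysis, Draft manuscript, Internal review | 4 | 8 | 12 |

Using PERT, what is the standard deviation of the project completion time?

4.43 days

te_IRB approval = (1 + 4·5 + 9)/6 = 30/6 = 5; σ²_IRB approval = ((9−1)/6)² = 1.778
te_Recruitment = (7 + 4·8 + 21)/6 = 60/6 = 10; σ²_Recruitment = ((21−7)/6)² = 5.444
te_Instrument calibration = (2 + 4·3 + 10)/6 = 24/6 = 4; σ²_Instrument calibration = ((10−2)/6)² = 1.778
te_Pilot data = (4 + 4·7 + 16)/6 = 48/6 = 8; σ²_Pilot data = ((16−4)/6)² = 4.000
te_Data collection = (10 + 4·14 + 18)/6 = 84/6 = 14; σ²_Data collection = ((18−10)/6)² = 1.778
te_Data cleaning = (7 + 4·12 + 23)/6 = 78/6 = 13; σ²_Data cleaning = ((23−7)/6)² = 7.111
te_Analysis = (1 + 4·4 + 19)/6 = 36/6 = 6; σ²_Analysis = ((19−1)/6)² = 9.000
te_Draft manuscript = (3 + 4·4 + 11)/6 = 30/6 = 5; σ²_Draft manuscript = ((11−3)/6)² = 1.778
te_Internal review = (3 + 4·8 + 13)/6 = 48/6 = 8; σ²_Internal review = ((13−3)/6)² = 2.778
te_Submission = (4 + 4·8 + 12)/6 = 48/6 = 8; σ²_Submission = ((12−4)/6)² = 1.778

Forward pass:
ES_IRB approval = 0; EF_IRB approval = 5
ES_Recruitment = 0; EF_Recruitment = 10
ES_Instrument calibration = 0; EF_Instrument calibration = 4
ES_Pilot data = 0; EF_Pilot data = 8
ES_Data collection = 0; EF_Data collection = 14
ES_Data cleaning = 14; EF_Data cleaning = 14+13 = 27
ES_Analysis = max(EF_Instrument calibration=4, EF_Data cleaning=27) = 27; EF_Analysis = 27+6 = 33
ES_Draft manuscript = max(EF_Data collection=14, EF_Data cleaning=27) = 27; EF_Draft manuscript = 27+5 = 32
ES_Internal review = 5; EF_Internal review = 5+8 = 13
ES_Submission = max(EF_IRB approval=5, EF_Recruitment=10, EF_Pilot data=8, EF_Analysis=33, EF_Draft manuscript=32, EF_Internal review=13) = 33; EF_Submission = 33+8 = 41
Expected project duration μ = 41 days. Critical path: Data collection → Data cleaning → Analysis → Submission.

Variance along critical path = 1.778 + 7.111 + 9.000 + 1.778 = 19.667
σ = √19.667 = 4.435 days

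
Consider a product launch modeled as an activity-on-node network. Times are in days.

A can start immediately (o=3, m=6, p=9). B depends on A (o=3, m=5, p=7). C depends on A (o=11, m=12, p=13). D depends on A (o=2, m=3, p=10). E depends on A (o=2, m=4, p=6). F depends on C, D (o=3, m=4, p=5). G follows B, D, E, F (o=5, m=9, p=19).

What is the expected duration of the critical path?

te_A = (3 + 4·6 + 9)/6 = 36/6 = 6
te_B = (3 + 4·5 + 7)/6 = 30/6 = 5
te_C = (11 + 4·12 + 13)/6 = 72/6 = 12
te_D = (2 + 4·3 + 10)/6 = 24/6 = 4
te_E = (2 + 4·4 + 6)/6 = 24/6 = 4
te_F = (3 + 4·4 + 5)/6 = 24/6 = 4
te_G = (5 + 4·9 + 19)/6 = 60/6 = 10

Forward pass:
ES_A = 0; EF_A = 6
ES_B = 6; EF_B = 6+5 = 11
ES_C = 6; EF_C = 6+12 = 18
ES_D = 6; EF_D = 6+4 = 10
ES_E = 6; EF_E = 6+4 = 10
ES_F = max(EF_C=18, EF_D=10) = 18; EF_F = 18+4 = 22
ES_G = max(EF_B=11, EF_D=10, EF_E=10, EF_F=22) = 22; EF_G = 22+10 = 32
Expected project duration μ = 32 days. Critical path: A → C → F → G.

32 days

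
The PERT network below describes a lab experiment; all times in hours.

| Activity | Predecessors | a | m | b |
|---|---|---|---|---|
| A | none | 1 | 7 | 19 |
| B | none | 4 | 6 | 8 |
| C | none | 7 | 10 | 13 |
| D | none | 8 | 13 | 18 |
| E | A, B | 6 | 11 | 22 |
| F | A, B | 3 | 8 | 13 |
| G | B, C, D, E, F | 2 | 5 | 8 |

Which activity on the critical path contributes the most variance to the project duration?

A

te_A = (1 + 4·7 + 19)/6 = 48/6 = 8; σ²_A = ((19−1)/6)² = 9.000
te_B = (4 + 4·6 + 8)/6 = 36/6 = 6; σ²_B = ((8−4)/6)² = 0.444
te_C = (7 + 4·10 + 13)/6 = 60/6 = 10; σ²_C = ((13−7)/6)² = 1.000
te_D = (8 + 4·13 + 18)/6 = 78/6 = 13; σ²_D = ((18−8)/6)² = 2.778
te_E = (6 + 4·11 + 22)/6 = 72/6 = 12; σ²_E = ((22−6)/6)² = 7.111
te_F = (3 + 4·8 + 13)/6 = 48/6 = 8; σ²_F = ((13−3)/6)² = 2.778
te_G = (2 + 4·5 + 8)/6 = 30/6 = 5; σ²_G = ((8−2)/6)² = 1.000

Forward pass:
ES_A = 0; EF_A = 8
ES_B = 0; EF_B = 6
ES_C = 0; EF_C = 10
ES_D = 0; EF_D = 13
ES_E = max(EF_A=8, EF_B=6) = 8; EF_E = 8+12 = 20
ES_F = max(EF_A=8, EF_B=6) = 8; EF_F = 8+8 = 16
ES_G = max(EF_B=6, EF_C=10, EF_D=13, EF_E=20, EF_F=16) = 20; EF_G = 20+5 = 25
Expected project duration μ = 25 hours. Critical path: A → E → G.

Variances on critical path: σ²_A=9.000, σ²_E=7.111, σ²_G=1.000.
Largest is σ²_A = 9.000.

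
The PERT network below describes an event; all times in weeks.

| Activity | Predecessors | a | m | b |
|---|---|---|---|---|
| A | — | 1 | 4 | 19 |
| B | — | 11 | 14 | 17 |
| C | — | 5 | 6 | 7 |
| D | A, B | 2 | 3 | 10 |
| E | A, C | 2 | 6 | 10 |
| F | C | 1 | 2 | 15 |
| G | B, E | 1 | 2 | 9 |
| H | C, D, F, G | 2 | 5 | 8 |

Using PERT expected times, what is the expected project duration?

te_A = (1 + 4·4 + 19)/6 = 36/6 = 6
te_B = (11 + 4·14 + 17)/6 = 84/6 = 14
te_C = (5 + 4·6 + 7)/6 = 36/6 = 6
te_D = (2 + 4·3 + 10)/6 = 24/6 = 4
te_E = (2 + 4·6 + 10)/6 = 36/6 = 6
te_F = (1 + 4·2 + 15)/6 = 24/6 = 4
te_G = (1 + 4·2 + 9)/6 = 18/6 = 3
te_H = (2 + 4·5 + 8)/6 = 30/6 = 5

Forward pass:
ES_A = 0; EF_A = 6
ES_B = 0; EF_B = 14
ES_C = 0; EF_C = 6
ES_D = max(EF_A=6, EF_B=14) = 14; EF_D = 14+4 = 18
ES_E = max(EF_A=6, EF_C=6) = 6; EF_E = 6+6 = 12
ES_F = 6; EF_F = 6+4 = 10
ES_G = max(EF_B=14, EF_E=12) = 14; EF_G = 14+3 = 17
ES_H = max(EF_C=6, EF_D=18, EF_F=10, EF_G=17) = 18; EF_H = 18+5 = 23
Expected project duration μ = 23 weeks. Critical path: B → D → H.

23 weeks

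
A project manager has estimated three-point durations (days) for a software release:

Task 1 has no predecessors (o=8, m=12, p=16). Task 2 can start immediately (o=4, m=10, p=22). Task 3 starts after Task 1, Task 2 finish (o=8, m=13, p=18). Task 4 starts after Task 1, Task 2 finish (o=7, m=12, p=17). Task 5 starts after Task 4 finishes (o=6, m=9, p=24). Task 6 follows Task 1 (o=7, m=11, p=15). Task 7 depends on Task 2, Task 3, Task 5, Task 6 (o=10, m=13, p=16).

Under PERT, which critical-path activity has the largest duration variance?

Task 5

te_Task 1 = (8 + 4·12 + 16)/6 = 72/6 = 12; σ²_Task 1 = ((16−8)/6)² = 1.778
te_Task 2 = (4 + 4·10 + 22)/6 = 66/6 = 11; σ²_Task 2 = ((22−4)/6)² = 9.000
te_Task 3 = (8 + 4·13 + 18)/6 = 78/6 = 13; σ²_Task 3 = ((18−8)/6)² = 2.778
te_Task 4 = (7 + 4·12 + 17)/6 = 72/6 = 12; σ²_Task 4 = ((17−7)/6)² = 2.778
te_Task 5 = (6 + 4·9 + 24)/6 = 66/6 = 11; σ²_Task 5 = ((24−6)/6)² = 9.000
te_Task 6 = (7 + 4·11 + 15)/6 = 66/6 = 11; σ²_Task 6 = ((15−7)/6)² = 1.778
te_Task 7 = (10 + 4·13 + 16)/6 = 78/6 = 13; σ²_Task 7 = ((16−10)/6)² = 1.000

Forward pass:
ES_Task 1 = 0; EF_Task 1 = 12
ES_Task 2 = 0; EF_Task 2 = 11
ES_Task 3 = max(EF_Task 1=12, EF_Task 2=11) = 12; EF_Task 3 = 12+13 = 25
ES_Task 4 = max(EF_Task 1=12, EF_Task 2=11) = 12; EF_Task 4 = 12+12 = 24
ES_Task 5 = 24; EF_Task 5 = 24+11 = 35
ES_Task 6 = 12; EF_Task 6 = 12+11 = 23
ES_Task 7 = max(EF_Task 2=11, EF_Task 3=25, EF_Task 5=35, EF_Task 6=23) = 35; EF_Task 7 = 35+13 = 48
Expected project duration μ = 48 days. Critical path: Task 1 → Task 4 → Task 5 → Task 7.

Variances on critical path: σ²_Task 1=1.778, σ²_Task 4=2.778, σ²_Task 5=9.000, σ²_Task 7=1.000.
Largest is σ²_Task 5 = 9.000.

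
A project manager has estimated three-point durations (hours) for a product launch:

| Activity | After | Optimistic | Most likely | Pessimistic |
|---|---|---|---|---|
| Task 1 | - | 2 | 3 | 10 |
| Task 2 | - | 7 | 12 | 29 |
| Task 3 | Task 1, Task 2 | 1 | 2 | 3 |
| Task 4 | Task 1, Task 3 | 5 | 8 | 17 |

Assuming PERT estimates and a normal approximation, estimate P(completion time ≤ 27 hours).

0.683

te_Task 1 = (2 + 4·3 + 10)/6 = 24/6 = 4; σ²_Task 1 = ((10−2)/6)² = 1.778
te_Task 2 = (7 + 4·12 + 29)/6 = 84/6 = 14; σ²_Task 2 = ((29−7)/6)² = 13.444
te_Task 3 = (1 + 4·2 + 3)/6 = 12/6 = 2; σ²_Task 3 = ((3−1)/6)² = 0.111
te_Task 4 = (5 + 4·8 + 17)/6 = 54/6 = 9; σ²_Task 4 = ((17−5)/6)² = 4.000

Forward pass:
ES_Task 1 = 0; EF_Task 1 = 4
ES_Task 2 = 0; EF_Task 2 = 14
ES_Task 3 = max(EF_Task 1=4, EF_Task 2=14) = 14; EF_Task 3 = 14+2 = 16
ES_Task 4 = max(EF_Task 1=4, EF_Task 3=16) = 16; EF_Task 4 = 16+9 = 25
Expected project duration μ = 25 hours. Critical path: Task 2 → Task 3 → Task 4.

Variance along critical path = 13.444 + 0.111 + 4.000 = 17.556; σ = √17.556 = 4.190 hours.
Z = (27 − 25) / 4.190 = 0.477
P(T ≤ 27) = Φ(0.477) ≈ 0.683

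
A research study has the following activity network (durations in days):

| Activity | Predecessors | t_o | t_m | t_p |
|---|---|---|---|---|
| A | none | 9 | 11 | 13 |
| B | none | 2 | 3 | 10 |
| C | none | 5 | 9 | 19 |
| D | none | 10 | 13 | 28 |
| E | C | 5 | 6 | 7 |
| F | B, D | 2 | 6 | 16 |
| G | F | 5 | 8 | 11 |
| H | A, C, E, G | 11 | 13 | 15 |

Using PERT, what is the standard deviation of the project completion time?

te_A = (9 + 4·11 + 13)/6 = 66/6 = 11; σ²_A = ((13−9)/6)² = 0.444
te_B = (2 + 4·3 + 10)/6 = 24/6 = 4; σ²_B = ((10−2)/6)² = 1.778
te_C = (5 + 4·9 + 19)/6 = 60/6 = 10; σ²_C = ((19−5)/6)² = 5.444
te_D = (10 + 4·13 + 28)/6 = 90/6 = 15; σ²_D = ((28−10)/6)² = 9.000
te_E = (5 + 4·6 + 7)/6 = 36/6 = 6; σ²_E = ((7−5)/6)² = 0.111
te_F = (2 + 4·6 + 16)/6 = 42/6 = 7; σ²_F = ((16−2)/6)² = 5.444
te_G = (5 + 4·8 + 11)/6 = 48/6 = 8; σ²_G = ((11−5)/6)² = 1.000
te_H = (11 + 4·13 + 15)/6 = 78/6 = 13; σ²_H = ((15−11)/6)² = 0.444

Forward pass:
ES_A = 0; EF_A = 11
ES_B = 0; EF_B = 4
ES_C = 0; EF_C = 10
ES_D = 0; EF_D = 15
ES_E = 10; EF_E = 10+6 = 16
ES_F = max(EF_B=4, EF_D=15) = 15; EF_F = 15+7 = 22
ES_G = 22; EF_G = 22+8 = 30
ES_H = max(EF_A=11, EF_C=10, EF_E=16, EF_G=30) = 30; EF_H = 30+13 = 43
Expected project duration μ = 43 days. Critical path: D → F → G → H.

Variance along critical path = 9.000 + 5.444 + 1.000 + 0.444 = 15.889
σ = √15.889 = 3.986 days

3.99 days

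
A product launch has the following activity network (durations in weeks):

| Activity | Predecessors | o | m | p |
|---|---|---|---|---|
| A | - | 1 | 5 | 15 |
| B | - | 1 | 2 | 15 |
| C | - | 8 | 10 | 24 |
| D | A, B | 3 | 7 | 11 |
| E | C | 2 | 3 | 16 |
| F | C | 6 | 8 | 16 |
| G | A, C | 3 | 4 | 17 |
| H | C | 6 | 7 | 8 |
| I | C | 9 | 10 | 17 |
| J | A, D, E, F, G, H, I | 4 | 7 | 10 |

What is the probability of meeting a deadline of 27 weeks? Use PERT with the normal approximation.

te_A = (1 + 4·5 + 15)/6 = 36/6 = 6; σ²_A = ((15−1)/6)² = 5.444
te_B = (1 + 4·2 + 15)/6 = 24/6 = 4; σ²_B = ((15−1)/6)² = 5.444
te_C = (8 + 4·10 + 24)/6 = 72/6 = 12; σ²_C = ((24−8)/6)² = 7.111
te_D = (3 + 4·7 + 11)/6 = 42/6 = 7; σ²_D = ((11−3)/6)² = 1.778
te_E = (2 + 4·3 + 16)/6 = 30/6 = 5; σ²_E = ((16−2)/6)² = 5.444
te_F = (6 + 4·8 + 16)/6 = 54/6 = 9; σ²_F = ((16−6)/6)² = 2.778
te_G = (3 + 4·4 + 17)/6 = 36/6 = 6; σ²_G = ((17−3)/6)² = 5.444
te_H = (6 + 4·7 + 8)/6 = 42/6 = 7; σ²_H = ((8−6)/6)² = 0.111
te_I = (9 + 4·10 + 17)/6 = 66/6 = 11; σ²_I = ((17−9)/6)² = 1.778
te_J = (4 + 4·7 + 10)/6 = 42/6 = 7; σ²_J = ((10−4)/6)² = 1.000

Forward pass:
ES_A = 0; EF_A = 6
ES_B = 0; EF_B = 4
ES_C = 0; EF_C = 12
ES_D = max(EF_A=6, EF_B=4) = 6; EF_D = 6+7 = 13
ES_E = 12; EF_E = 12+5 = 17
ES_F = 12; EF_F = 12+9 = 21
ES_G = max(EF_A=6, EF_C=12) = 12; EF_G = 12+6 = 18
ES_H = 12; EF_H = 12+7 = 19
ES_I = 12; EF_I = 12+11 = 23
ES_J = max(EF_A=6, EF_D=13, EF_E=17, EF_F=21, EF_G=18, EF_H=19, EF_I=23) = 23; EF_J = 23+7 = 30
Expected project duration μ = 30 weeks. Critical path: C → I → J.

Variance along critical path = 7.111 + 1.778 + 1.000 = 9.889; σ = √9.889 = 3.145 weeks.
Z = (27 − 30) / 3.145 = -0.954
P(T ≤ 27) = Φ(-0.954) ≈ 0.170

0.170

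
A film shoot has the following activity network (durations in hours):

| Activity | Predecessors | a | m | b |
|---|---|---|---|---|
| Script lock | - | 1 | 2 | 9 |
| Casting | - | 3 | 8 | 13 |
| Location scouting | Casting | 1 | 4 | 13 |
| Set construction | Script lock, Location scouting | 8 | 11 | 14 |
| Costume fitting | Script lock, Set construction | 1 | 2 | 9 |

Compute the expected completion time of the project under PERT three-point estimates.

te_Script lock = (1 + 4·2 + 9)/6 = 18/6 = 3
te_Casting = (3 + 4·8 + 13)/6 = 48/6 = 8
te_Location scouting = (1 + 4·4 + 13)/6 = 30/6 = 5
te_Set construction = (8 + 4·11 + 14)/6 = 66/6 = 11
te_Costume fitting = (1 + 4·2 + 9)/6 = 18/6 = 3

Forward pass:
ES_Script lock = 0; EF_Script lock = 3
ES_Casting = 0; EF_Casting = 8
ES_Location scouting = 8; EF_Location scouting = 8+5 = 13
ES_Set construction = max(EF_Script lock=3, EF_Location scouting=13) = 13; EF_Set construction = 13+11 = 24
ES_Costume fitting = max(EF_Script lock=3, EF_Set construction=24) = 24; EF_Costume fitting = 24+3 = 27
Expected project duration μ = 27 hours. Critical path: Casting → Location scouting → Set construction → Costume fitting.

27 hours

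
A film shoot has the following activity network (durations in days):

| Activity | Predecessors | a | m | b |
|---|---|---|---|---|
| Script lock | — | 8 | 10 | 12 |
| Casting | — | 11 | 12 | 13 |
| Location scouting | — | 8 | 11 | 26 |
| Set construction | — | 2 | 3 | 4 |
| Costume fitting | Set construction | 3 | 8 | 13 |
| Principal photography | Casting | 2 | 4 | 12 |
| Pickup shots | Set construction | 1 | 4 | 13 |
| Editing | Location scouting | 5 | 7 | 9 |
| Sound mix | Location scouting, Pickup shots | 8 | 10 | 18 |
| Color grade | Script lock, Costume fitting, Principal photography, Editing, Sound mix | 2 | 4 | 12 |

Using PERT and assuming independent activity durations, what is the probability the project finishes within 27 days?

0.300

te_Script lock = (8 + 4·10 + 12)/6 = 60/6 = 10; σ²_Script lock = ((12−8)/6)² = 0.444
te_Casting = (11 + 4·12 + 13)/6 = 72/6 = 12; σ²_Casting = ((13−11)/6)² = 0.111
te_Location scouting = (8 + 4·11 + 26)/6 = 78/6 = 13; σ²_Location scouting = ((26−8)/6)² = 9.000
te_Set construction = (2 + 4·3 + 4)/6 = 18/6 = 3; σ²_Set construction = ((4−2)/6)² = 0.111
te_Costume fitting = (3 + 4·8 + 13)/6 = 48/6 = 8; σ²_Costume fitting = ((13−3)/6)² = 2.778
te_Principal photography = (2 + 4·4 + 12)/6 = 30/6 = 5; σ²_Principal photography = ((12−2)/6)² = 2.778
te_Pickup shots = (1 + 4·4 + 13)/6 = 30/6 = 5; σ²_Pickup shots = ((13−1)/6)² = 4.000
te_Editing = (5 + 4·7 + 9)/6 = 42/6 = 7; σ²_Editing = ((9−5)/6)² = 0.444
te_Sound mix = (8 + 4·10 + 18)/6 = 66/6 = 11; σ²_Sound mix = ((18−8)/6)² = 2.778
te_Color grade = (2 + 4·4 + 12)/6 = 30/6 = 5; σ²_Color grade = ((12−2)/6)² = 2.778

Forward pass:
ES_Script lock = 0; EF_Script lock = 10
ES_Casting = 0; EF_Casting = 12
ES_Location scouting = 0; EF_Location scouting = 13
ES_Set construction = 0; EF_Set construction = 3
ES_Costume fitting = 3; EF_Costume fitting = 3+8 = 11
ES_Principal photography = 12; EF_Principal photography = 12+5 = 17
ES_Pickup shots = 3; EF_Pickup shots = 3+5 = 8
ES_Editing = 13; EF_Editing = 13+7 = 20
ES_Sound mix = max(EF_Location scouting=13, EF_Pickup shots=8) = 13; EF_Sound mix = 13+11 = 24
ES_Color grade = max(EF_Script lock=10, EF_Costume fitting=11, EF_Principal photography=17, EF_Editing=20, EF_Sound mix=24) = 24; EF_Color grade = 24+5 = 29
Expected project duration μ = 29 days. Critical path: Location scouting → Sound mix → Color grade.

Variance along critical path = 9.000 + 2.778 + 2.778 = 14.556; σ = √14.556 = 3.815 days.
Z = (27 − 29) / 3.815 = -0.524
P(T ≤ 27) = Φ(-0.524) ≈ 0.300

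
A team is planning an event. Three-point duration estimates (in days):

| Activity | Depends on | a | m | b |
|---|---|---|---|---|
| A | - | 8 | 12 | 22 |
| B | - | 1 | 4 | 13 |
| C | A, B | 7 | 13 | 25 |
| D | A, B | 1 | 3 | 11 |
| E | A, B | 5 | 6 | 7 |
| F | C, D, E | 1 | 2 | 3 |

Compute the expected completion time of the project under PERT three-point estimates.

te_A = (8 + 4·12 + 22)/6 = 78/6 = 13
te_B = (1 + 4·4 + 13)/6 = 30/6 = 5
te_C = (7 + 4·13 + 25)/6 = 84/6 = 14
te_D = (1 + 4·3 + 11)/6 = 24/6 = 4
te_E = (5 + 4·6 + 7)/6 = 36/6 = 6
te_F = (1 + 4·2 + 3)/6 = 12/6 = 2

Forward pass:
ES_A = 0; EF_A = 13
ES_B = 0; EF_B = 5
ES_C = max(EF_A=13, EF_B=5) = 13; EF_C = 13+14 = 27
ES_D = max(EF_A=13, EF_B=5) = 13; EF_D = 13+4 = 17
ES_E = max(EF_A=13, EF_B=5) = 13; EF_E = 13+6 = 19
ES_F = max(EF_C=27, EF_D=17, EF_E=19) = 27; EF_F = 27+2 = 29
Expected project duration μ = 29 days. Critical path: A → C → F.

29 days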